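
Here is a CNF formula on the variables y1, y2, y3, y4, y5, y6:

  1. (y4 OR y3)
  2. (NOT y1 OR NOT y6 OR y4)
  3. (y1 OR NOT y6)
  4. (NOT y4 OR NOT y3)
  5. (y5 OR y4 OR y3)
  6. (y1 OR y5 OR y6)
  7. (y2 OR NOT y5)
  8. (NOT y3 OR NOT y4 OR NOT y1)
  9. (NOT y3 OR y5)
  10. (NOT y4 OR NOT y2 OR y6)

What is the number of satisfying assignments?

6

The models are:
  y1=0 y2=1 y3=1 y4=0 y5=1 y6=0
  y1=1 y2=0 y3=0 y4=1 y5=0 y6=0
  y1=1 y2=0 y3=0 y4=1 y5=0 y6=1
  y1=1 y2=1 y3=0 y4=1 y5=0 y6=1
  y1=1 y2=1 y3=0 y4=1 y5=1 y6=1
  y1=1 y2=1 y3=1 y4=0 y5=1 y6=0
Count: 6.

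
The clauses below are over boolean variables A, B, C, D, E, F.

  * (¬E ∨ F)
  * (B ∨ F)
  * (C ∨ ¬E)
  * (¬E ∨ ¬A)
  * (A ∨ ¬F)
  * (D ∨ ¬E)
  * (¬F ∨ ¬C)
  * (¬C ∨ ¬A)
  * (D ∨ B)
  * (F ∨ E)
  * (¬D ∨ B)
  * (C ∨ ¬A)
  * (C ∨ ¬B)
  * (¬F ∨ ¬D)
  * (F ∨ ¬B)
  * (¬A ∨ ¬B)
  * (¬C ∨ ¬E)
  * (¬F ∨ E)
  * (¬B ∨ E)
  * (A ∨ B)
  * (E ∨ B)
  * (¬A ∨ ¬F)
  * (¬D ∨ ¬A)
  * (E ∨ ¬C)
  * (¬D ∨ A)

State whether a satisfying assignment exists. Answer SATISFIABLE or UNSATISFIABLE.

UNSATISFIABLE

E = True:
  propagation gives F=True, C=True; an empty clause results — contradiction.
E = False:
  propagation gives F=True; an empty clause results — contradiction.
Every branch closes, so no satisfying assignment exists.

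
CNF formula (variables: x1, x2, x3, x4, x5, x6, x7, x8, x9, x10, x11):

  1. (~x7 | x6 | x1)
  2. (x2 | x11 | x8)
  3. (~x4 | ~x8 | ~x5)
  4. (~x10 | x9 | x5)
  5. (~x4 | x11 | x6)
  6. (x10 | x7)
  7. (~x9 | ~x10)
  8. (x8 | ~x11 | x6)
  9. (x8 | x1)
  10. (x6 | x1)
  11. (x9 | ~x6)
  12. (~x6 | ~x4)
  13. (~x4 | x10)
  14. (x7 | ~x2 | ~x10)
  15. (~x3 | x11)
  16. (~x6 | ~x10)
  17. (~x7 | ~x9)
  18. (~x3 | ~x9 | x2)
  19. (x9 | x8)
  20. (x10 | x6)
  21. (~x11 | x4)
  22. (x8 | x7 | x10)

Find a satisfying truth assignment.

x1 occurs only positively in the remaining clauses — set x1 = True.
x3 occurs only negated in the remaining clauses — set x3 = False.
Set x2 = False and propagate.
For the remaining variables, x4 = False, x5 = True, x6 = False, x7 = False, x8 = True, x9 = False, x10 = True, x11 = False works.

x1=1, x2=0, x3=0, x4=0, x5=1, x6=0, x7=0, x8=1, x9=0, x10=1, x11=0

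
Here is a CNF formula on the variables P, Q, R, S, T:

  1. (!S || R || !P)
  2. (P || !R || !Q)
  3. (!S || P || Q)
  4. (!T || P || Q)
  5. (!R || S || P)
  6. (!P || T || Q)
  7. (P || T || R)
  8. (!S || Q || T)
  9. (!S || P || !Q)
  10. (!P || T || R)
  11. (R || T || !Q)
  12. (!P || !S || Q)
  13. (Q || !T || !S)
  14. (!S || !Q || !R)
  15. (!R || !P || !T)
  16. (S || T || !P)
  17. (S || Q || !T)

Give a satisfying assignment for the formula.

P = False, Q = True, R = False, S = False, T = True

Branch on P: take P = False.
For the remaining variables, Q = True, R = False, S = False, T = True works.
Every clause has at least one true literal under this assignment.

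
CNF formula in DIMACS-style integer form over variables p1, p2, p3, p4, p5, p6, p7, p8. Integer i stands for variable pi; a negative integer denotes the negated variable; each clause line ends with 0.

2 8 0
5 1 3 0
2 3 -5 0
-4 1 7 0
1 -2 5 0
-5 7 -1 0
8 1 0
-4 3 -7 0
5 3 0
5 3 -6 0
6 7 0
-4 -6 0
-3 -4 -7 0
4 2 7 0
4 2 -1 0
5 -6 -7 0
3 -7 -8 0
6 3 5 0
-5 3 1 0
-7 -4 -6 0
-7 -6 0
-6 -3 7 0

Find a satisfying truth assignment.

p1=T  p2=T  p3=T  p4=F  p5=F  p6=F  p7=T  p8=T

Check each clause:
  1. (p2 | p8) — p8 is true.
  2. (p5 | p1 | p3) — p1 is true.
  3. (p3 | p2 | ~p5) — p2 is true.
  4. (~p4 | p7 | p1) — p1 is true.
  5. (p5 | p1 | ~p2) — p1 is true.
  6. (~p1 | ~p5 | p7) — ~p5 is true.
  7. (p8 | p1) — p8 is true.
  8. (~p4 | p3 | ~p7) — p3 is true.
  9. (p5 | p3) — p3 is true.
  10. (p5 | p3 | ~p6) — ~p6 is true.
  11. (p6 | p7) — p7 is true.
  12. (~p6 | ~p4) — ~p6 is true.
  13. (~p3 | ~p7 | ~p4) — ~p4 is true.
  14. (p4 | p2 | p7) — p2 is true.
  15. (p4 | ~p1 | p2) — p2 is true.
  16. (~p7 | ~p6 | p5) — ~p6 is true.
  17. (p3 | ~p7 | ~p8) — p3 is true.
  18. (p5 | p6 | p3) — p3 is true.
  19. (p3 | p1 | ~p5) — p1 is true.
  20. (~p7 | ~p6 | ~p4) — ~p6 is true.
  21. (~p6 | ~p7) — ~p6 is true.
  22. (p7 | ~p3 | ~p6) — ~p6 is true.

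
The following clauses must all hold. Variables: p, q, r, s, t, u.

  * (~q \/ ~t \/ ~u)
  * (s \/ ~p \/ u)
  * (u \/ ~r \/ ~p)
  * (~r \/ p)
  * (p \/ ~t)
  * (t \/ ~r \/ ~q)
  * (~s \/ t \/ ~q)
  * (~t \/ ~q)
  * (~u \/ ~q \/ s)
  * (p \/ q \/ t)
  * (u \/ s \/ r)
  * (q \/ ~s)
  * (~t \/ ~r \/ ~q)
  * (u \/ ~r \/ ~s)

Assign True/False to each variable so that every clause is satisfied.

p = True, q = False, r = True, s = False, t = False, u = True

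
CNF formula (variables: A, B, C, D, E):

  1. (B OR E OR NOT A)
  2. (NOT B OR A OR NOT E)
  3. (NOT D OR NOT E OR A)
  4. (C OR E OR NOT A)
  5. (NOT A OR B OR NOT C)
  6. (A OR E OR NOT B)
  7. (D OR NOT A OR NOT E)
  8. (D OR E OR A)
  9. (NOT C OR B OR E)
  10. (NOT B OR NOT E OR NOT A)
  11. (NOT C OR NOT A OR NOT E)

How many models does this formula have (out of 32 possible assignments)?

The models are:
  A=F B=F C=F D=F E=T
  A=F B=F C=F D=T E=F
  A=F B=F C=T D=F E=T
  A=T B=F C=F D=T E=T
  A=T B=T C=T D=F E=F
  A=T B=T C=T D=T E=F
That's 6 in total.

6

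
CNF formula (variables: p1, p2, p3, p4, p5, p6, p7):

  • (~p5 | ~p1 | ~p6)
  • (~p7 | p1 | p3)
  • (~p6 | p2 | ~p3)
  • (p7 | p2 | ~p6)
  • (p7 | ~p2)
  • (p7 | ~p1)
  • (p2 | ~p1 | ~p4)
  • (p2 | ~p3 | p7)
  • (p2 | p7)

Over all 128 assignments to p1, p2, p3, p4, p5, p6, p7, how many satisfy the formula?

29

Case analysis on p2 and p7:
  p2=1, p7=1: p4 free; 10 ways for (p1,p3,p5,p6) × 2^1 = 20.
  p2=1, p7=0: a clause becomes empty — 0.
  p2=0, p7=1: 9 of the 32 assignments to (p1,p3,p4,p5,p6) work.
  p2=0, p7=0: a clause becomes empty — 0.
Total: 20 + 0 + 9 + 0 = 29.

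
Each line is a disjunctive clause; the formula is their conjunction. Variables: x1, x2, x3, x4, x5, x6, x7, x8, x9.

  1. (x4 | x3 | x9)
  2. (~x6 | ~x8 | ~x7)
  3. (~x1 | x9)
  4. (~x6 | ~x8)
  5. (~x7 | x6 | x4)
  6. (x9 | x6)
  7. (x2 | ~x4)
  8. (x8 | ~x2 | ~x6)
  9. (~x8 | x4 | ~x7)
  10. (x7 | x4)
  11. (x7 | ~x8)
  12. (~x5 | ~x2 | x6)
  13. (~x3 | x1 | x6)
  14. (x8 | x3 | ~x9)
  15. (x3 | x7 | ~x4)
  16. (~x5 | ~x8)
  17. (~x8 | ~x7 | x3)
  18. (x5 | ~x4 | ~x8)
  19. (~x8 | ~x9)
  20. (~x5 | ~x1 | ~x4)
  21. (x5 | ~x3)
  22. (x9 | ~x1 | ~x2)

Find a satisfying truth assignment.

x1=F, x2=F, x3=T, x4=F, x5=T, x6=T, x7=T, x8=F, x9=T

Check each clause:
  1. (x3 | x4 | x9) — x9 is true.
  2. (~x7 | ~x6 | ~x8) — ~x8 is true.
  3. (x9 | ~x1) — x9 is true.
  4. (~x6 | ~x8) — ~x8 is true.
  5. (~x7 | x6 | x4) — x6 is true.
  6. (x9 | x6) — x9 is true.
  7. (~x4 | x2) — ~x4 is true.
  8. (~x2 | x8 | ~x6) — ~x2 is true.
  9. (~x8 | x4 | ~x7) — ~x8 is true.
  10. (x7 | x4) — x7 is true.
  11. (x7 | ~x8) — ~x8 is true.
  12. (x6 | ~x2 | ~x5) — x6 is true.
  13. (x1 | ~x3 | x6) — x6 is true.
  14. (x8 | ~x9 | x3) — x3 is true.
  15. (~x4 | x3 | x7) — x3 is true.
  16. (~x8 | ~x5) — ~x8 is true.
  17. (x3 | ~x8 | ~x7) — ~x8 is true.
  18. (~x4 | ~x8 | x5) — ~x8 is true.
  19. (~x9 | ~x8) — ~x8 is true.
  20. (~x4 | ~x5 | ~x1) — ~x4 is true.
  21. (x5 | ~x3) — x5 is true.
  22. (~x1 | x9 | ~x2) — x9 is true.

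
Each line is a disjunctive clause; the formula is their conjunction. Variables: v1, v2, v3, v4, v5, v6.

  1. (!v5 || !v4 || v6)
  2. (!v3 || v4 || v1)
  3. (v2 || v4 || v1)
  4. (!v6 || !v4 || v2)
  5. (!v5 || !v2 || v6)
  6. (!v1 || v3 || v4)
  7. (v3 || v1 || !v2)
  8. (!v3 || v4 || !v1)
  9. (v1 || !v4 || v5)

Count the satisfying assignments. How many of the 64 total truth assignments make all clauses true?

9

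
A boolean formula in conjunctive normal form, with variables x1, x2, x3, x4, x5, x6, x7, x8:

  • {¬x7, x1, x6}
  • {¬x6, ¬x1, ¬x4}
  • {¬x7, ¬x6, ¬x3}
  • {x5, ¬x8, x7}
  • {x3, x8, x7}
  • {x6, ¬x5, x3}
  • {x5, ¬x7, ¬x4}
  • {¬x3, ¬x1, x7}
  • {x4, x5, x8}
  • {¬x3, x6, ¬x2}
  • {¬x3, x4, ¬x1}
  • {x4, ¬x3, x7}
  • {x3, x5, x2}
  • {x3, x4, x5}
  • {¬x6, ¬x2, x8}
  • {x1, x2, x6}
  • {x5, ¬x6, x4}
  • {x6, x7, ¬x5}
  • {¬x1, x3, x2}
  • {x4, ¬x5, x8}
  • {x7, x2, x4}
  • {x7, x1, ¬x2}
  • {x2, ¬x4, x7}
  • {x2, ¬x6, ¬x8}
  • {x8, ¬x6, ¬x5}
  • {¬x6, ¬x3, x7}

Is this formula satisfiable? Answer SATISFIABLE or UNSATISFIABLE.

SATISFIABLE

Try x1 = True.
Try x2 = True.
Set x3 = False and propagate.
For the remaining variables, x4 = False, x5 = True, x6 = True, x7 = True, x8 = True works.
Every clause has at least one true literal under this assignment.
So x1=T, x2=T, x3=F, x4=F, x5=T, x6=T, x7=T, x8=T is a satisfying assignment.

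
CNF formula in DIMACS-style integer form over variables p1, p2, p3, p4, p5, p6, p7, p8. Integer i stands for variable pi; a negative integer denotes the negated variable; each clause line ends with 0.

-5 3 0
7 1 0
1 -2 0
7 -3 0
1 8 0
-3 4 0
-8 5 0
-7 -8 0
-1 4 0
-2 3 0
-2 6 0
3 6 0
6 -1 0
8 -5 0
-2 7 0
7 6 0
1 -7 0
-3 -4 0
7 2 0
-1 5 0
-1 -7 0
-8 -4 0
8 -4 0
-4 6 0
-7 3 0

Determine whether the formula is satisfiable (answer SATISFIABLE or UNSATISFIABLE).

p7 = True:
  propagation gives p8=False, p1=True; an empty clause results — contradiction.
p7 = False:
  propagation gives p1=True, p3=False, p5=False; an empty clause results — contradiction.
Every branch closes, so no satisfying assignment exists.

UNSATISFIABLE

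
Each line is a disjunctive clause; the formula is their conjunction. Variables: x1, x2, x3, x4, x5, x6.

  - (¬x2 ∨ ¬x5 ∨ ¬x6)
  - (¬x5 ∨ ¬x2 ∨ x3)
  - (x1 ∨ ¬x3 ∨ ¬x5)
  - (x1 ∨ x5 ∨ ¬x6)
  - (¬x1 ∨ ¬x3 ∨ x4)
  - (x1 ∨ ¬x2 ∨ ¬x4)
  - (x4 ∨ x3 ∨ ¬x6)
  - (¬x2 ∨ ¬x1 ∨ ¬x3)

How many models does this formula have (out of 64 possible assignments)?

Case analysis on x1 and x3:
  x1=1, x3=1: remaining (x2,x4,x5,x6) ∈ {(0,1,0,0); (0,1,0,1); (0,1,1,0); (0,1,1,1)} — 4.
  x1=1, x3=0: 9 of the 16 assignments to (x2,x4,x5,x6) work.
  x1=0, x3=1: remaining (x2,x4,x5,x6) ∈ {(0,0,0,0); (0,1,0,0); (1,0,0,0)} — 3.
  x1=0, x3=0: 6 of the 16 assignments to (x2,x4,x5,x6) work.
Total: 4 + 9 + 3 + 6 = 22.

22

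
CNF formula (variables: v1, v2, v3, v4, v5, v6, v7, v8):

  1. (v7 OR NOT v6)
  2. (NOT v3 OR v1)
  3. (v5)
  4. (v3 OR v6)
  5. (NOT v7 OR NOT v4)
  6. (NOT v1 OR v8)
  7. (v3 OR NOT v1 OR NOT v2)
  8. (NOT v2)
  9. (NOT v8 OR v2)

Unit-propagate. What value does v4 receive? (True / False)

False

(v5) is a unit clause: v5 = True.
(NOT v2) is a unit clause: v2 = False.
(NOT v8 OR v2) with v2 = False leaves only NOT v8, so v8 = False.
(v8 OR NOT v1): since v8 = False, the clause reduces to (NOT v1). v1 = False.
From (NOT v3 OR v1) and v1 = False: v3 = False.
From (v6 OR v3) and v3 = False: v6 = True.
(v7 OR NOT v6) with v6 = True leaves only v7, so v7 = True.
(NOT v7 OR NOT v4) with v7 = True leaves only NOT v4, so v4 = False.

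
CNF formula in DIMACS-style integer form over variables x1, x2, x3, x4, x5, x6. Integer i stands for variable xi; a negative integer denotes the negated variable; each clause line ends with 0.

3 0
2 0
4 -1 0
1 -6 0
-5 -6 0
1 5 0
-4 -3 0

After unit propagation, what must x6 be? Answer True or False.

False

(x3) is a unit clause: x3 = True.
Unit clause (x2) sets x2 = True.
In (NOT x4 OR NOT x3), NOT x3 is now false; NOT x4 must hold, so x4 = False.
In (NOT x1 OR x4), x4 is now false; NOT x1 must hold, so x1 = False.
In (x1 OR NOT x6), x1 is now false; NOT x6 must hold, so x6 = False.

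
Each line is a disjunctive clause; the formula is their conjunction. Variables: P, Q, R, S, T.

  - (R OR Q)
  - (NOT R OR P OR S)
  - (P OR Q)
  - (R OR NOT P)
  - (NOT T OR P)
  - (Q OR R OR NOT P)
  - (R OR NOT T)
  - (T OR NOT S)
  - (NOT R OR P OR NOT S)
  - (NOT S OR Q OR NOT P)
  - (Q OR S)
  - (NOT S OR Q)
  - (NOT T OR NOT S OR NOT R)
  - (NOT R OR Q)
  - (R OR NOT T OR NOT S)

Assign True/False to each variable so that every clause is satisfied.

Pure literal: Q appears only positively; assign Q = True.
Branch on P: take P = True.
  then R is forced to True.
Branch on S: take S = False.
T is now unconstrained; take T = True.
Check each clause:
  1. (Q OR R) — Q is true.
  2. (P OR NOT R OR S) — P is true.
  3. (P OR Q) — P is true.
  4. (R OR NOT P) — R is true.
  5. (NOT T OR P) — P is true.
  6. (Q OR NOT P OR R) — Q is true.
  7. (R OR NOT T) — R is true.
  8. (NOT S OR T) — NOT S is true.
  9. (NOT S OR NOT R OR P) — P is true.
  10. (NOT P OR NOT S OR Q) — Q is true.
  11. (Q OR S) — Q is true.
  12. (Q OR NOT S) — Q is true.
  13. (NOT T OR NOT S OR NOT R) — NOT S is true.
  14. (NOT R OR Q) — Q is true.
  15. (NOT T OR R OR NOT S) — R is true.

P=T, Q=T, R=T, S=F, T=T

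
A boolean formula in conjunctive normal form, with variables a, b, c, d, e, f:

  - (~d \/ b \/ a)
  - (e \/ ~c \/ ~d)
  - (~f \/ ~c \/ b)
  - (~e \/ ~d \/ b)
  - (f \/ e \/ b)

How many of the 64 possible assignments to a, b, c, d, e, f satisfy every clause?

37

Split on b, then d.
  b=T, d=T: a, f free; 3 ways for (c,e) × 2^2 = 12.
  b=T, d=F: a, c, e, f free → 2^4 = 16.
  b=F, d=T: remaining (a,c,e,f) ∈ {(T,F,F,T)} — 1.
  b=F, d=F: a free; 4 ways for (c,e,f) × 2^1 = 8.
Total: 12 + 16 + 1 + 8 = 37.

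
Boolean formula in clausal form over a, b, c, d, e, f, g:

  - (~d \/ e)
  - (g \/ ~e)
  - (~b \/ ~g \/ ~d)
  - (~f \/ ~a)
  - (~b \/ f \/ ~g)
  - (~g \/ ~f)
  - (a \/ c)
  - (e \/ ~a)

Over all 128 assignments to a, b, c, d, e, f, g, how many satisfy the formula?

11

Case analysis on g and a:
  g=1, a=1: remaining (b,c,d,e,f) ∈ {(0,0,0,1,0); (0,0,1,1,0); (0,1,0,1,0); (0,1,1,1,0)} — 4.
  g=1, a=0: remaining (b,c,d,e,f) ∈ {(0,1,0,0,0); (0,1,0,1,0); (0,1,1,1,0)} — 3.
  g=0, a=1: a clause becomes empty — 0.
  g=0, a=0: remaining (b,c,d,e,f) ∈ {(0,1,0,0,0); (0,1,0,0,1); (1,1,0,0,0); (1,1,0,0,1)} — 4.
Total: 4 + 3 + 0 + 4 = 11.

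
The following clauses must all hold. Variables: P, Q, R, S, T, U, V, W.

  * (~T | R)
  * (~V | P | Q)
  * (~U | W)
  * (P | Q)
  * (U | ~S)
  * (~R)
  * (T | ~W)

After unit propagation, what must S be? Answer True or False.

(~R) is a unit clause: R = False.
(~T | R): since R = False, the clause reduces to (~T). T = False.
From (~W | T) and T = False: W = False.
(W | ~U): since W = False, the clause reduces to (~U). U = False.
(U | ~S) with U = False leaves only ~S, so S = False.

False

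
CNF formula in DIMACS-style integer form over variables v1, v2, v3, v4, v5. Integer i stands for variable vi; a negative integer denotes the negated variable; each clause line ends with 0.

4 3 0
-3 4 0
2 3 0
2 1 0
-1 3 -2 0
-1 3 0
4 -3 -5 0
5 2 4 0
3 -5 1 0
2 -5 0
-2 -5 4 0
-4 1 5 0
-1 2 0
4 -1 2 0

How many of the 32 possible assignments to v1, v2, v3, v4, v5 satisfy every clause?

3

The models are:
  v1=F v2=T v3=T v4=T v5=T
  v1=T v2=T v3=T v4=T v5=F
  v1=T v2=T v3=T v4=T v5=T
That's 3 in total.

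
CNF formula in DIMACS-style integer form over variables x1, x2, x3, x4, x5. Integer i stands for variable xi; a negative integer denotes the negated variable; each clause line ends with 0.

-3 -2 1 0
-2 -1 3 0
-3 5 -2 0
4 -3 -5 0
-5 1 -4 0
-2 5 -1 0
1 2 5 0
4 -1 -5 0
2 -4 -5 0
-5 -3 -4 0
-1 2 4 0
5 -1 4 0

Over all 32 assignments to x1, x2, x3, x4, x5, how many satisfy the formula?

6

The models are:
  x1=F x2=F x3=F x4=F x5=T
  x1=F x2=T x3=F x4=F x5=F
  x1=F x2=T x3=F x4=F x5=T
  x1=F x2=T x3=F x4=T x5=F
  x1=T x2=F x3=F x4=T x5=F
  x1=T x2=F x3=T x4=T x5=F
Count: 6.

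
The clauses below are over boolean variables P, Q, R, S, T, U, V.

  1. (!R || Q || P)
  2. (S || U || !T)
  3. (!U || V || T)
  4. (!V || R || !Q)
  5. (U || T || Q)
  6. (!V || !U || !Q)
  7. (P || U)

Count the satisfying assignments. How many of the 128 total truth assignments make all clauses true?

Case analysis on U and Q:
  U=1, Q=1: forces T=1; V=0; P, R, S free → 2^3 = 8.
  U=1, Q=0: S free; 9 ways for (P,R,T,V) × 2^1 = 18.
  U=0, Q=1: 9 of the 32 assignments to (P,R,S,T,V) work.
  U=0, Q=0: remaining (P,R,S,T,V) ∈ {(1,0,1,1,0); (1,0,1,1,1); (1,1,1,1,0); (1,1,1,1,1)} — 4.
Total: 8 + 18 + 9 + 4 = 39.

39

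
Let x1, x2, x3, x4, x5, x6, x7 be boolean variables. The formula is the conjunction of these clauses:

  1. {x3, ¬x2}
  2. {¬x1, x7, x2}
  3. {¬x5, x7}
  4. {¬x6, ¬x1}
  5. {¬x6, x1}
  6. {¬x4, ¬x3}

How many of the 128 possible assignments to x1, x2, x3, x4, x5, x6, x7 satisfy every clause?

21

Case analysis on x1 and x2:
  x1=1, x2=1: remaining (x3,x4,x5,x6,x7) ∈ {(1,0,0,0,0); (1,0,0,0,1); (1,0,1,0,1)} — 3.
  x1=1, x2=0: x5 free; 3 ways for (x3,x4,x6,x7) × 2^1 = 6.
  x1=0, x2=1: remaining (x3,x4,x5,x6,x7) ∈ {(1,0,0,0,0); (1,0,0,0,1); (1,0,1,0,1)} — 3.
  x1=0, x2=0: 9 of the 32 assignments to (x3,x4,x5,x6,x7) work.
Total: 3 + 6 + 3 + 9 = 21.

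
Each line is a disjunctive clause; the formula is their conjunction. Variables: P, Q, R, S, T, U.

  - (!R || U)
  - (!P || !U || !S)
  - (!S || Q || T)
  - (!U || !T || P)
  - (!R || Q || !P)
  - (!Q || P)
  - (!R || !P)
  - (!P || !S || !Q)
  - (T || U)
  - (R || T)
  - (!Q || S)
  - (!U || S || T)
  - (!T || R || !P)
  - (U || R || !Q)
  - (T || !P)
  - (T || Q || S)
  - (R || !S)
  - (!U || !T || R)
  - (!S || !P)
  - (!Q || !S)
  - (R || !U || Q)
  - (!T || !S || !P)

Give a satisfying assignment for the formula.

P=F, Q=F, R=F, S=F, T=T, U=F

Check each clause:
  1. (U || !R) — !R is true.
  2. (!S || !U || !P) — !U is true.
  3. (T || !S || Q) — !S is true.
  4. (P || !T || !U) — !U is true.
  5. (!P || Q || !R) — !R is true.
  6. (P || !Q) — !Q is true.
  7. (!R || !P) — !R is true.
  8. (!P || !Q || !S) — !S is true.
  9. (T || U) — T is true.
  10. (R || T) — T is true.
  11. (S || !Q) — !Q is true.
  12. (!U || T || S) — !U is true.
  13. (R || !T || !P) — !P is true.
  14. (U || !Q || R) — !Q is true.
  15. (!P || T) — T is true.
  16. (S || Q || T) — T is true.
  17. (!S || R) — !S is true.
  18. (!U || !T || R) — !U is true.
  19. (!S || !P) — !S is true.
  20. (!Q || !S) — !S is true.
  21. (R || !U || Q) — !U is true.
  22. (!S || !P || !T) — !S is true.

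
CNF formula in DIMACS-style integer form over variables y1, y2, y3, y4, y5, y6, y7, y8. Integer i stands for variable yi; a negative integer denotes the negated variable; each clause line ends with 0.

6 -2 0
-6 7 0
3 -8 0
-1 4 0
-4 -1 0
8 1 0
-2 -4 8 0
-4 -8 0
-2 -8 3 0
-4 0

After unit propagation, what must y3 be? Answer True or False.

True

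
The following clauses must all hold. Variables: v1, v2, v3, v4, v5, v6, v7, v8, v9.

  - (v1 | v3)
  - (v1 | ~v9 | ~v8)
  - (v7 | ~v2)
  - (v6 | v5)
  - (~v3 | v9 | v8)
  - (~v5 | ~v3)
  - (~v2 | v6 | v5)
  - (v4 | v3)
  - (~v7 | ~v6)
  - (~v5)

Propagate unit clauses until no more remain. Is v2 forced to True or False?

False

Unit clause (~v5) sets v5 = False.
(v5 | v6): since v5 = False, the clause reduces to (v6). v6 = True.
In (~v7 | ~v6), ~v6 is now false; ~v7 must hold, so v7 = False.
(v7 | ~v2): since v7 = False, the clause reduces to (~v2). v2 = False.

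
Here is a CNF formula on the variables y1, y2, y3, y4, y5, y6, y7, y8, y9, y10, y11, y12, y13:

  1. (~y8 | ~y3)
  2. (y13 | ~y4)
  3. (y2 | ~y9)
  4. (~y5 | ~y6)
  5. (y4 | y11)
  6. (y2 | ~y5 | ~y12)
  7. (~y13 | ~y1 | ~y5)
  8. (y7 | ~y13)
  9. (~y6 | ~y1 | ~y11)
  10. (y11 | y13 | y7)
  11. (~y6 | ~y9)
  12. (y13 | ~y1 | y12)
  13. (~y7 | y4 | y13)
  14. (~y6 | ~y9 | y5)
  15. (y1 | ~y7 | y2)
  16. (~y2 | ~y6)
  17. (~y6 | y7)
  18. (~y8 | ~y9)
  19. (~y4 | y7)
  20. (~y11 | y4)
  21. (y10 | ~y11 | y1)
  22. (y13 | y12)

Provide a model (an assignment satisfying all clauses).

Pure literal: y3 appears only negated; assign y3 = False.
y6 occurs only negated in the remaining clauses — set y6 = False.
Set y1 = False and propagate.
For the remaining variables, y2 = True, y4 = True, y5 = False, y7 = True, y8 = True, y9 = False, y10 = True, y11 = True, y12 = False, y13 = True works.

y1=F, y2=T, y3=F, y4=T, y5=F, y6=F, y7=T, y8=T, y9=F, y10=T, y11=T, y12=F, y13=T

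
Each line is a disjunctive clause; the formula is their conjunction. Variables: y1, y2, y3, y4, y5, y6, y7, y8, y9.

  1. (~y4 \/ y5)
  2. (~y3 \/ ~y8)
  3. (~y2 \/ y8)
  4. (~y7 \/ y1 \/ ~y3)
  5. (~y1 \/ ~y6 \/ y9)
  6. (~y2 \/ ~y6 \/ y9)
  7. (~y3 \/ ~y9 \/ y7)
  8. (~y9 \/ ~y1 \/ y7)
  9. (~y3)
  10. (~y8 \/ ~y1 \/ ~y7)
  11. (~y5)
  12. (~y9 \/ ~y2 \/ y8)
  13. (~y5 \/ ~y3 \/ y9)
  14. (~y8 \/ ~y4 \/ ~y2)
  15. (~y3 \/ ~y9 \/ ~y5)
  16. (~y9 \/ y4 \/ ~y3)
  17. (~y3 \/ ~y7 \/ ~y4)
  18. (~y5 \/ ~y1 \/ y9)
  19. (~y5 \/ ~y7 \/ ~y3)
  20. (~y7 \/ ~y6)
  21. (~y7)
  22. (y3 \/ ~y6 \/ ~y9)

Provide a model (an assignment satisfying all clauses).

y1=True, y2=False, y3=False, y4=False, y5=False, y6=False, y7=False, y8=False, y9=False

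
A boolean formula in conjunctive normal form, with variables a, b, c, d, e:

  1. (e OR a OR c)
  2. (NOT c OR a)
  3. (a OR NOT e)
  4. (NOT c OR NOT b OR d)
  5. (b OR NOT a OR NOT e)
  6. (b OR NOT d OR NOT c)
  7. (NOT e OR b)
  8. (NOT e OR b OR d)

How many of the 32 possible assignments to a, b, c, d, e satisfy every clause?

9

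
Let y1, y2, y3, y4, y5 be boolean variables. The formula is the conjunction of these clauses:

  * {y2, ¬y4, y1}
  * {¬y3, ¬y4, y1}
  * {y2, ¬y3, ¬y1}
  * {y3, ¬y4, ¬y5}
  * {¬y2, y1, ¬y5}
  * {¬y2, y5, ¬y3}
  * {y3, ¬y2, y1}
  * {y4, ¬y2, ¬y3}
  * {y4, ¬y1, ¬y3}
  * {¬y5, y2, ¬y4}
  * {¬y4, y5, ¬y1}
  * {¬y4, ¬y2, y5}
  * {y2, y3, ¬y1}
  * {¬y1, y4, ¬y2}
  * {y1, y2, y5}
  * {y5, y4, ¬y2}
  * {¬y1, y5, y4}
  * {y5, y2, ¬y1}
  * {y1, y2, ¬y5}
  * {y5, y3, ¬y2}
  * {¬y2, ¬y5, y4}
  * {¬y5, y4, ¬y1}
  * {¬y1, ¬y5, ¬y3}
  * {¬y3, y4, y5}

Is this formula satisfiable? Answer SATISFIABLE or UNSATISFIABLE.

UNSATISFIABLE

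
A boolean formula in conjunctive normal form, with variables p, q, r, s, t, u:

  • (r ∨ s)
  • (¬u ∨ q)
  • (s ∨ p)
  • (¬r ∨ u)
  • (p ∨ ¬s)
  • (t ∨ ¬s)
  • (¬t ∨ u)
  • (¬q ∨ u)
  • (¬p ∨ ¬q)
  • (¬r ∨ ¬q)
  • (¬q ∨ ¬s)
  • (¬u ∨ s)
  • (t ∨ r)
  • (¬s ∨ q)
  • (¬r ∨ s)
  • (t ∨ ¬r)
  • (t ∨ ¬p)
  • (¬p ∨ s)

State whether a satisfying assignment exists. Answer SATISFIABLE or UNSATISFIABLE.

UNSATISFIABLE

s = True:
  propagation gives p=True, t=True, u=True, q=True; an empty clause results — contradiction.
s = False:
  propagation gives r=True; an empty clause results — contradiction.
Every branch closes, so no satisfying assignment exists.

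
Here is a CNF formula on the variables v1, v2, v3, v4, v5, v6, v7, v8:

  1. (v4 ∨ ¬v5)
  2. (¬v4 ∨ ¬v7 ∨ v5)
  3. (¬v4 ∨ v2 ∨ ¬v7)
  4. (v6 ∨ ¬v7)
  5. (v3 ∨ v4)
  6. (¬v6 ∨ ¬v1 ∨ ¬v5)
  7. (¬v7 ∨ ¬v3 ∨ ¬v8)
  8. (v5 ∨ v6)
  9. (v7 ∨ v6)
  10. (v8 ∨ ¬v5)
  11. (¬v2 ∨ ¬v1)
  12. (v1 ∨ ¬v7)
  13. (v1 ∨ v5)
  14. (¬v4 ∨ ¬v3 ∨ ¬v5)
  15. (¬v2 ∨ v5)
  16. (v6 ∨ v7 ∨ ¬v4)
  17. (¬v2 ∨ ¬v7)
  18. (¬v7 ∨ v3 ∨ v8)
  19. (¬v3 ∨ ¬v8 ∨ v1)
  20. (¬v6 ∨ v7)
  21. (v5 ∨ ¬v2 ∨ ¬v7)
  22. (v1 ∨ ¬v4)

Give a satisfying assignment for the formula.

v1 = T, v2 = F, v3 = T, v4 = F, v5 = F, v6 = T, v7 = T, v8 = F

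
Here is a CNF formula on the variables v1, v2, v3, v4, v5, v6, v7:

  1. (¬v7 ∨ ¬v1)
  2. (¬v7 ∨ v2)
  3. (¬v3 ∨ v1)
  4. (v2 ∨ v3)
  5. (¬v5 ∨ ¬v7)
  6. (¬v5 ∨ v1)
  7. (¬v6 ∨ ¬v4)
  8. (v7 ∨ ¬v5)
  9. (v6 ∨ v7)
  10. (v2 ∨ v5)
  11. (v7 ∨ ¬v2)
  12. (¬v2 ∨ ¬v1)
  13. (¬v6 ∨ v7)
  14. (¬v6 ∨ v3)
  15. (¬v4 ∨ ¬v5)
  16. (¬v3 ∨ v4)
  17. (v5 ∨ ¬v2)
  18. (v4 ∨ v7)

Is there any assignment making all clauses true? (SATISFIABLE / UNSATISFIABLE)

UNSATISFIABLE

v7 = True:
  propagation gives v1=False, v2=True, v3=False, v5=False; an empty clause results — contradiction.
v7 = False:
  propagation gives v5=False, v6=True; an empty clause results — contradiction.
Every branch closes, so no satisfying assignment exists.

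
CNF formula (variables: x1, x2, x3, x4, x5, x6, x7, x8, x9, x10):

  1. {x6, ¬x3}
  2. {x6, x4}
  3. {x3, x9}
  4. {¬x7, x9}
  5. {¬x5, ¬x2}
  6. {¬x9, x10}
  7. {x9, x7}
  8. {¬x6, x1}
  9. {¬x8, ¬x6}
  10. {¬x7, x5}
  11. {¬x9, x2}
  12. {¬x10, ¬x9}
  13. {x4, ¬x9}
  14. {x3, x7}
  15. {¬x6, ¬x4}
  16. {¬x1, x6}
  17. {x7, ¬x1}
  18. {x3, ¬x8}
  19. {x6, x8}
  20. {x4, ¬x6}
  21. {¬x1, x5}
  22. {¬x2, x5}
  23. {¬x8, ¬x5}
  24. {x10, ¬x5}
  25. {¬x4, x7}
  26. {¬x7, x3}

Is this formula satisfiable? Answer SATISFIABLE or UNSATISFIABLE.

x6 = True:
  propagation gives x1=True, x8=False, x4=False; an empty clause results — contradiction.
x6 = False:
  propagation gives x3=False, x4=True, x9=True, x10=True; an empty clause results — contradiction.
Every branch closes, so no satisfying assignment exists.

UNSATISFIABLE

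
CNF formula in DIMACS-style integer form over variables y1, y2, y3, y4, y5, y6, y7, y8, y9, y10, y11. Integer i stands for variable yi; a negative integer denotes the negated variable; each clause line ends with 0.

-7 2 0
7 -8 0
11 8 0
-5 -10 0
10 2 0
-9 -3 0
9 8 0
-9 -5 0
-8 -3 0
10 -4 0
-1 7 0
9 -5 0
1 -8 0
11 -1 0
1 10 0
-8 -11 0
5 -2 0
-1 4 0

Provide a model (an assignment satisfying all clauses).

y3 occurs only negated in the remaining clauses — set y3 = False.
Try y1 = False.
  then y8 is forced to False.
  then y11 is forced to True.
  then y9 is forced to True.
  then y5 is forced to False.
  then y10 is forced to True.
  then y2 is forced to False.
  then y7 is forced to False.
y4, y6 are now unconstrained; take y4 = True, y6 = False.
Every clause has at least one true literal under this assignment.

y1=F, y2=F, y3=F, y4=T, y5=F, y6=F, y7=F, y8=F, y9=T, y10=T, y11=T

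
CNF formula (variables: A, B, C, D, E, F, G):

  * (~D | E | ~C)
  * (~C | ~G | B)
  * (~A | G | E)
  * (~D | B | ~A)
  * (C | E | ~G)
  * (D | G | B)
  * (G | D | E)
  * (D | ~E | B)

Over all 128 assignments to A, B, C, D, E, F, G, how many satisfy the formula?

46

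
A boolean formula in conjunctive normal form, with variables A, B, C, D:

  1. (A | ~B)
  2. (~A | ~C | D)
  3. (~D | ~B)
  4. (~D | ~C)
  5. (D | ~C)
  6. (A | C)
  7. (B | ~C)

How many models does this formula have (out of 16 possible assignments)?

3

Satisfying assignments:
  A=T B=F C=F D=F
  A=T B=F C=F D=T
  A=T B=T C=F D=F
That's 3 in total.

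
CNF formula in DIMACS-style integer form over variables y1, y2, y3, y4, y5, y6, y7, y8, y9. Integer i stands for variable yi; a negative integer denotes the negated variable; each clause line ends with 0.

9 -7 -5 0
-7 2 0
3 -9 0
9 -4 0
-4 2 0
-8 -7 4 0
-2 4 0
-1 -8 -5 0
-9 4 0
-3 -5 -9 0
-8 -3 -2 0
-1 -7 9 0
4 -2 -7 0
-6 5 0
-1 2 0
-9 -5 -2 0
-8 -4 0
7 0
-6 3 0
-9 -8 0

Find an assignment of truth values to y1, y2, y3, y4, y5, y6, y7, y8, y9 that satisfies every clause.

y1=F, y2=T, y3=T, y4=T, y5=F, y6=F, y7=T, y8=F, y9=T

The clause (y7) is unit: y7 must be True.
The clause (y2) is unit: y2 must be True.
The clause (y4) is unit: y4 must be True.
Unit propagation: (y9) forces y9 = True.
The clause (y3) is unit: y3 must be True.
The clause (NOT y5) is unit: y5 must be False.
(NOT y8) is a unit clause, so y8 = False.
Unit propagation: (NOT y6) forces y6 = False.
y1 is now unconstrained; take y1 = False.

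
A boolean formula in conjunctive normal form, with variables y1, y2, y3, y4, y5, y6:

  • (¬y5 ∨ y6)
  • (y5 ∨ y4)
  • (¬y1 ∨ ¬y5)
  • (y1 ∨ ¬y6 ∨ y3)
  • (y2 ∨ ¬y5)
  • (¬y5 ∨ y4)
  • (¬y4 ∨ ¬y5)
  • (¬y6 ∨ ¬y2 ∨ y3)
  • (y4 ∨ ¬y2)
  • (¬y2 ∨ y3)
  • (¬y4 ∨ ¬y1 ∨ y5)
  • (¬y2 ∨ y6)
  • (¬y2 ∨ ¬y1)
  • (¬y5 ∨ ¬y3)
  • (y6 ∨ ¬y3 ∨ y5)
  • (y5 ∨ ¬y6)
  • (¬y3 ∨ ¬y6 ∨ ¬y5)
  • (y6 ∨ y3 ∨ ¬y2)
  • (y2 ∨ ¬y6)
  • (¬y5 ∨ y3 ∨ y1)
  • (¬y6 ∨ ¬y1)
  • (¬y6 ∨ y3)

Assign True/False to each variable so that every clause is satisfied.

Set y1 = False and propagate.
Try y2 = False.
  then y5 is forced to False.
  then y4 is forced to True.
  then y6 is forced to False.
  then y3 is forced to False.

y1=False, y2=False, y3=False, y4=True, y5=False, y6=False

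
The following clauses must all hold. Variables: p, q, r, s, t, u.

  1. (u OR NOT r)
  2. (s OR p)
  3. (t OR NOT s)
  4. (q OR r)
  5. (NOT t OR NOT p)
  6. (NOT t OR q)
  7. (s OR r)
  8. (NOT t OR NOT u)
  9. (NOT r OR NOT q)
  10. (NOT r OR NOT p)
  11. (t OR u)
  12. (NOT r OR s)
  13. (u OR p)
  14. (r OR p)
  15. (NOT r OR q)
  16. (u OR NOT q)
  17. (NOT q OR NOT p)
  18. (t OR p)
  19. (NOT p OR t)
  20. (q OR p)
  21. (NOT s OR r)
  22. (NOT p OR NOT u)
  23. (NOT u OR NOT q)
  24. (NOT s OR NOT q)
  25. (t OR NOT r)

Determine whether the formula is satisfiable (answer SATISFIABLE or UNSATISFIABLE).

UNSATISFIABLE

p = True:
  propagation gives t=False; an empty clause results — contradiction.
p = False:
  propagation gives s=True, t=True, q=True; an empty clause results — contradiction.
Every branch closes, so no satisfying assignment exists.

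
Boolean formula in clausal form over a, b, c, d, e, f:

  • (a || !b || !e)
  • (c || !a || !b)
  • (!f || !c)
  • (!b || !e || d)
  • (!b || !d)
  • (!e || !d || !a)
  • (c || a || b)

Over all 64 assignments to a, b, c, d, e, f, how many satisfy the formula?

17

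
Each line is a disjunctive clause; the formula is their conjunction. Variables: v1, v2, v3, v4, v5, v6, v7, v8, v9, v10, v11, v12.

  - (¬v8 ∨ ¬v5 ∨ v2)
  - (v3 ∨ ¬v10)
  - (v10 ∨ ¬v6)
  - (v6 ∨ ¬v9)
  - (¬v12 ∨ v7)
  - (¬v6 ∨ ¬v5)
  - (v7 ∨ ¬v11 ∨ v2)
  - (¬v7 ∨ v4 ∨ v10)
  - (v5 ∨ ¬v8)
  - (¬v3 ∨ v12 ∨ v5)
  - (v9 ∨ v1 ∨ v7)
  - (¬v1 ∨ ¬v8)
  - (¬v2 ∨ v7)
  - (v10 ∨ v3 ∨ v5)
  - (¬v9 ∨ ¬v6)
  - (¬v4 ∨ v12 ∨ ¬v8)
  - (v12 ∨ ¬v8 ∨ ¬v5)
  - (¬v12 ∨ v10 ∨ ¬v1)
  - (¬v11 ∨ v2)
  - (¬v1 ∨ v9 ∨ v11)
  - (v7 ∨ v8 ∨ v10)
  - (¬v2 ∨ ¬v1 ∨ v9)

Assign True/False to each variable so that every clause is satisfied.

Set v1 = False and propagate.
Try v2 = True.
  then v7 is forced to True.
For the remaining variables, v3 = True, v4 = False, v5 = True, v6 = False, v8 = False, v9 = False, v10 = True, v11 = False, v12 = True works.
Every clause has at least one true literal under this assignment.
Check each clause:
  1. (¬v5 ∨ ¬v8 ∨ v2) — ¬v8 is true.
  2. (v3 ∨ ¬v10) — v3 is true.
  3. (v10 ∨ ¬v6) — ¬v6 is true.
  4. (v6 ∨ ¬v9) — ¬v9 is true.
  5. (v7 ∨ ¬v12) — v7 is true.
  6. (¬v6 ∨ ¬v5) — ¬v6 is true.
  7. (v7 ∨ ¬v11 ∨ v2) — v2 is true.
  8. (v4 ∨ v10 ∨ ¬v7) — v10 is true.
  9. (v5 ∨ ¬v8) — ¬v8 is true.
  10. (¬v3 ∨ v12 ∨ v5) — v5 is true.
  11. (v1 ∨ v9 ∨ v7) — v7 is true.
  12. (¬v8 ∨ ¬v1) — ¬v8 is true.
  13. (¬v2 ∨ v7) — v7 is true.
  14. (v10 ∨ v5 ∨ v3) — v10 is true.
  15. (¬v9 ∨ ¬v6) — ¬v6 is true.
  16. (v12 ∨ ¬v4 ∨ ¬v8) — ¬v8 is true.
  17. (¬v5 ∨ v12 ∨ ¬v8) — ¬v8 is true.
  18. (¬v1 ∨ v10 ∨ ¬v12) — v10 is true.
  19. (v2 ∨ ¬v11) — v2 is true.
  20. (v9 ∨ ¬v1 ∨ v11) — ¬v1 is true.
  21. (v10 ∨ v7 ∨ v8) — v10 is true.
  22. (v9 ∨ ¬v2 ∨ ¬v1) — ¬v1 is true.

v1=False, v2=True, v3=True, v4=False, v5=True, v6=False, v7=True, v8=False, v9=False, v10=True, v11=False, v12=True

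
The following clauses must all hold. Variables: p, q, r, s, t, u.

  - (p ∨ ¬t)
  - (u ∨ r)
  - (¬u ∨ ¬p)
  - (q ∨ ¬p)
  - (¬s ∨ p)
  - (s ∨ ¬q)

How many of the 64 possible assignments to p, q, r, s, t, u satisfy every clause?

5

Satisfying assignments:
  p=F q=F r=F s=F t=F u=T
  p=F q=F r=T s=F t=F u=F
  p=F q=F r=T s=F t=F u=T
  p=T q=T r=T s=T t=F u=F
  p=T q=T r=T s=T t=T u=F
That's 5 in total.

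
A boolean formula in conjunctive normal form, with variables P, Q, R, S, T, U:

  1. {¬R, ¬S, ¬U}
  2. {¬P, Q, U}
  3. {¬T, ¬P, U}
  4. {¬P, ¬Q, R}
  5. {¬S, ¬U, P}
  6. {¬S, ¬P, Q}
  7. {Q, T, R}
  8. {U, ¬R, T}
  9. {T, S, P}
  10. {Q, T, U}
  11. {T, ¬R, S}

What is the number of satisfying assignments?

16

Case analysis on P and T:
  P=1, T=1: remaining (Q,R,S,U) ∈ {(0,0,0,1); (0,1,0,1); (1,1,0,1)} — 3.
  P=1, T=0: no assignment works — 0.
  P=0, T=1: Q, R free; 3 ways for (S,U) × 2^2 = 12.
  P=0, T=0: remaining (Q,R,S,U) ∈ {(1,0,1,0)} — 1.
Total: 3 + 0 + 12 + 1 = 16.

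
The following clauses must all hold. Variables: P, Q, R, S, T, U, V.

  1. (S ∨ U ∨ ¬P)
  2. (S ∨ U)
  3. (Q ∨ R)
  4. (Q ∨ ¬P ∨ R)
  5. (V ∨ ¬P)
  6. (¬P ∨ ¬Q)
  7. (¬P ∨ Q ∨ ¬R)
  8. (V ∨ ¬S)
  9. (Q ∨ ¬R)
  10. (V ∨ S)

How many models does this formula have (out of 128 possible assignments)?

Split on P, then Q.
  P=1, Q=1: a clause becomes empty — 0.
  P=1, Q=0: a clause becomes empty — 0.
  P=0, Q=1: R, T free; 3 ways for (S,U,V) × 2^2 = 12.
  P=0, Q=0: a clause becomes empty — 0.
Total: 0 + 0 + 12 + 0 = 12.

12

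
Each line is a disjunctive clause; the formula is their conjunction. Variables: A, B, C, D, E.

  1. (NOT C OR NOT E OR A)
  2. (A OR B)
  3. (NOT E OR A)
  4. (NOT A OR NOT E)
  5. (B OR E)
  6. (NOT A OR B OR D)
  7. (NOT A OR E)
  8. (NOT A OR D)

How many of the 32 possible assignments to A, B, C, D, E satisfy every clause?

4

Satisfying assignments:
  A=F B=T C=F D=F E=F
  A=F B=T C=F D=T E=F
  A=F B=T C=T D=F E=F
  A=F B=T C=T D=T E=F
That's 4 in total.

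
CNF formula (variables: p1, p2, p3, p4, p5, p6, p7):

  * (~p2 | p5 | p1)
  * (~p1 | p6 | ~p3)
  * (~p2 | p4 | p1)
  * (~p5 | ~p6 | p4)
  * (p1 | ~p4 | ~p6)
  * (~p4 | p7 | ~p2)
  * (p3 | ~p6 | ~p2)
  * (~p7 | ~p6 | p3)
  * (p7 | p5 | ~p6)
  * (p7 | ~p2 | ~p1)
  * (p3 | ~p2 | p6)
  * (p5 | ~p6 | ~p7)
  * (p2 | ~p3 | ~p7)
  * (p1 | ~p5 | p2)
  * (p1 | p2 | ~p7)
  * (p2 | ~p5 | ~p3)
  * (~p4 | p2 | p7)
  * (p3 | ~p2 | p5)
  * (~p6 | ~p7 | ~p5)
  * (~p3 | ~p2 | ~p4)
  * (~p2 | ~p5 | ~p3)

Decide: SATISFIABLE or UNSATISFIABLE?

Try p1 = True.
Try p2 = False.
The remaining clauses are satisfied by p3 = False, p4 = True, p5 = True, p6 = False, p7 = True.
So p1=True  p2=False  p3=False  p4=True  p5=True  p6=False  p7=True is a satisfying assignment.

SATISFIABLE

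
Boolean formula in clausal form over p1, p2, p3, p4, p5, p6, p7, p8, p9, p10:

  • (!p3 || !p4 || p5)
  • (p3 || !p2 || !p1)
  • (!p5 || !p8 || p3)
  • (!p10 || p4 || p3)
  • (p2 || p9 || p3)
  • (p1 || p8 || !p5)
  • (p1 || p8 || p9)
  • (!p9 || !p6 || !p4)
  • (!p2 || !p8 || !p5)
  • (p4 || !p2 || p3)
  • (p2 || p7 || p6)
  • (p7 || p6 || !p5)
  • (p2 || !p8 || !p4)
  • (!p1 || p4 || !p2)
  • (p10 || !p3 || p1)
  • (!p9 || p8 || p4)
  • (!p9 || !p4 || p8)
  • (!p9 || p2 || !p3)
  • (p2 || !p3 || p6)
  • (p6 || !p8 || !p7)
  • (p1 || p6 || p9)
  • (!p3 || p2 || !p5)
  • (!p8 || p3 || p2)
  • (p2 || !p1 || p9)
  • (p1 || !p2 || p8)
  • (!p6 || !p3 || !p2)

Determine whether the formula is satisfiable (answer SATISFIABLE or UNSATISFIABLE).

Set p1 = False and propagate.
Try p2 = True.
  then p8 is forced to True.
  then p5 is forced to False.
Set p3 = False and propagate.
  then p4 is forced to True.
For the remaining variables, p6 = True, p7 = False, p9 = False, p10 = True works.
So p1=False, p2=True, p3=False, p4=True, p5=False, p6=True, p7=False, p8=True, p9=False, p10=True is a satisfying assignment.

SATISFIABLE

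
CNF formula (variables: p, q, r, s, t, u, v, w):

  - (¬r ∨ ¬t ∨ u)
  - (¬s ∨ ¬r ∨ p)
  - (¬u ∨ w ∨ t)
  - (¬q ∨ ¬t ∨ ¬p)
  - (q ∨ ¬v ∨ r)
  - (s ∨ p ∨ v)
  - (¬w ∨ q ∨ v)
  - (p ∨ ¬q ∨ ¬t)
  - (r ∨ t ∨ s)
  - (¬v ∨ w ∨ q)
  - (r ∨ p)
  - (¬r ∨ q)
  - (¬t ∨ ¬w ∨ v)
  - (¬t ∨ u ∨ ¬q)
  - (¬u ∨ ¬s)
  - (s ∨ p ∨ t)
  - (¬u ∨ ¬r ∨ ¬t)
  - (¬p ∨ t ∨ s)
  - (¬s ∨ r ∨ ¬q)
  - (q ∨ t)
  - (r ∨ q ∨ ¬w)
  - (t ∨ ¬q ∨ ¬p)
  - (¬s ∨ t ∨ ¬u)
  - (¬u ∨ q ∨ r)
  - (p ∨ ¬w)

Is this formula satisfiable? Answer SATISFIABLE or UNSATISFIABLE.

SATISFIABLE

Try p = True.
Branch on q: take q = False.
  then r is forced to False.
  then v is forced to False.
  then w is forced to False.
  then t is forced to True.
  then u is forced to False.
s is now unconstrained; take s = False.
Every clause has at least one true literal under this assignment.
So p = T, q = F, r = F, s = F, t = T, u = F, v = F, w = F is a satisfying assignment.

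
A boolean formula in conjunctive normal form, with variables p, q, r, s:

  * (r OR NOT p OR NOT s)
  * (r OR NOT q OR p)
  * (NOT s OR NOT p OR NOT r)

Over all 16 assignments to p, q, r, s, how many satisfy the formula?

Case analysis on p and r:
  p=T, r=T: remaining (q,s) ∈ {(F,F); (T,F)} — 2.
  p=T, r=F: remaining (q,s) ∈ {(F,F); (T,F)} — 2.
  p=F, r=T: remaining (q,s) ∈ {(F,F); (F,T); (T,F); (T,T)} — 4.
  p=F, r=F: remaining (q,s) ∈ {(F,F); (F,T)} — 2.
Total: 2 + 2 + 4 + 2 = 10.

10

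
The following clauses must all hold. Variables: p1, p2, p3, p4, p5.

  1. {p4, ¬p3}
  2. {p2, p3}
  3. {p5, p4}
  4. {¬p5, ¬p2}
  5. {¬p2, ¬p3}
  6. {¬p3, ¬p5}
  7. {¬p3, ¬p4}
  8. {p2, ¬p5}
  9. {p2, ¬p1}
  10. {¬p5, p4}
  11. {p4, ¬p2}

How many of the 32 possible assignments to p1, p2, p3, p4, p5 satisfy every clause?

Satisfying assignments:
  p1=F p2=T p3=F p4=T p5=F
  p1=T p2=T p3=F p4=T p5=F
That's 2 in total.

2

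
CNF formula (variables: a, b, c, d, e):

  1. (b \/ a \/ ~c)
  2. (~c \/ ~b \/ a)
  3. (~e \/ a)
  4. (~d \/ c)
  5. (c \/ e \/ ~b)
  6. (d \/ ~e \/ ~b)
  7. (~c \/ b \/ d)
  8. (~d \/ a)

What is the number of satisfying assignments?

8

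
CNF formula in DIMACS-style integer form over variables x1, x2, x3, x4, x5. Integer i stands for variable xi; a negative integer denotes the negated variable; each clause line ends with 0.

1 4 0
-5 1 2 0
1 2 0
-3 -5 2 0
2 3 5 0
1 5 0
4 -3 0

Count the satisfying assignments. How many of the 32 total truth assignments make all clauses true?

11

Split on x1, then x2.
  x1=T, x2=T: x5 free; 3 ways for (x3,x4) × 2^1 = 6.
  x1=T, x2=F: remaining (x3,x4,x5) ∈ {(F,F,T); (F,T,T); (T,T,F)} — 3.
  x1=F, x2=T: remaining (x3,x4,x5) ∈ {(F,T,T); (T,T,T)} — 2.
  x1=F, x2=F: a clause becomes empty — 0.
Total: 6 + 3 + 2 + 0 = 11.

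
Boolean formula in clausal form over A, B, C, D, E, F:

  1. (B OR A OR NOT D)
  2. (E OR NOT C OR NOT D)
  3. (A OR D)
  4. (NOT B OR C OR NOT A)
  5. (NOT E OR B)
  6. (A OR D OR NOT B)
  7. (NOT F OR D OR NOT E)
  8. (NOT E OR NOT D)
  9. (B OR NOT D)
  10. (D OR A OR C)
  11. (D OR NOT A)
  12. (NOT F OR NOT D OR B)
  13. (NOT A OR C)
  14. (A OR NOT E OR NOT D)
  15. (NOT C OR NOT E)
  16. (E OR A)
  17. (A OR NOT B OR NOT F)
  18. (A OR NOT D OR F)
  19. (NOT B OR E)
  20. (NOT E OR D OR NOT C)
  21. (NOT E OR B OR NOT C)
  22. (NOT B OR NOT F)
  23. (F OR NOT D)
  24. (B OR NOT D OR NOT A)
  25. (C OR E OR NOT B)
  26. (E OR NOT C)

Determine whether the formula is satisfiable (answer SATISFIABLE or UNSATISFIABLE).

UNSATISFIABLE

D = True:
  propagation gives E=False, C=False, B=True; an empty clause results — contradiction.
D = False:
  propagation gives A=True; an empty clause results — contradiction.
Every branch closes, so no satisfying assignment exists.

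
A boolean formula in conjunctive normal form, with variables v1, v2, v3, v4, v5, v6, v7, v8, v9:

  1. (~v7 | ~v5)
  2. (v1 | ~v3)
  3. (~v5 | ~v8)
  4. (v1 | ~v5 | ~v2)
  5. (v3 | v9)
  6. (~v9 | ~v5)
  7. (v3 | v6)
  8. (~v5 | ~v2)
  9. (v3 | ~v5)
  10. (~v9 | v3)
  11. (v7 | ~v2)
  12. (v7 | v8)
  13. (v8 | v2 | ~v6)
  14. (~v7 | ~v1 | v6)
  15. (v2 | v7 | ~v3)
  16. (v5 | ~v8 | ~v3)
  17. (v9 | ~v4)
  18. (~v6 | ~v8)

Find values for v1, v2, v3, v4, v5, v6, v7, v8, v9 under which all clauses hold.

v1 = True, v2 = True, v3 = True, v4 = False, v5 = False, v6 = True, v7 = True, v8 = False, v9 = False

Pure literal: v4 appears only negated; assign v4 = False.
Try v1 = True.
Set v2 = True and propagate.
  then v5 is forced to False.
  then v7 is forced to True.
  then v6 is forced to True.
  then v8 is forced to False.
Set v3 = True and propagate.
v9 is now unconstrained; take v9 = False.
Every clause has at least one true literal under this assignment.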